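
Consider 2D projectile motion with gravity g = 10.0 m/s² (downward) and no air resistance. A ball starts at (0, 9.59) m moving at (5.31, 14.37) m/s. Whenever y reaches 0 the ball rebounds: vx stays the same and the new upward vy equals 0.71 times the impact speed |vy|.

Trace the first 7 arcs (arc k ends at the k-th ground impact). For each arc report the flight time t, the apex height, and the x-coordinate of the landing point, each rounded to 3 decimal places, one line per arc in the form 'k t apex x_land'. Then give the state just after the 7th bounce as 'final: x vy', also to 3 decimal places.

Arc 1: start y=9.590, vy=14.370 → t=3.433, apex=19.915, x_land=18.228, impact vy=-19.957
  bounce: vy ← 0.71·19.957 = 14.170
Arc 2: start y=0.000, vy=14.170 → t=2.834, apex=10.039, x_land=33.276, impact vy=-14.170
  bounce: vy ← 0.71·14.170 = 10.061
Arc 3: start y=0.000, vy=10.061 → t=2.012, apex=5.061, x_land=43.960, impact vy=-10.061
  bounce: vy ← 0.71·10.061 = 7.143
Arc 4: start y=0.000, vy=7.143 → t=1.429, apex=2.551, x_land=51.546, impact vy=-7.143
  bounce: vy ← 0.71·7.143 = 5.072
Arc 5: start y=0.000, vy=5.072 → t=1.014, apex=1.286, x_land=56.932, impact vy=-5.072
  bounce: vy ← 0.71·5.072 = 3.601
Arc 6: start y=0.000, vy=3.601 → t=0.720, apex=0.648, x_land=60.756, impact vy=-3.601
  bounce: vy ← 0.71·3.601 = 2.557
Arc 7: start y=0.000, vy=2.557 → t=0.511, apex=0.327, x_land=63.471, impact vy=-2.557
  bounce: vy ← 0.71·2.557 = 1.815

1 3.433 19.915 18.228
2 2.834 10.039 33.276
3 2.012 5.061 43.960
4 1.429 2.551 51.546
5 1.014 1.286 56.932
6 0.720 0.648 60.756
7 0.511 0.327 63.471
final: 63.471 1.815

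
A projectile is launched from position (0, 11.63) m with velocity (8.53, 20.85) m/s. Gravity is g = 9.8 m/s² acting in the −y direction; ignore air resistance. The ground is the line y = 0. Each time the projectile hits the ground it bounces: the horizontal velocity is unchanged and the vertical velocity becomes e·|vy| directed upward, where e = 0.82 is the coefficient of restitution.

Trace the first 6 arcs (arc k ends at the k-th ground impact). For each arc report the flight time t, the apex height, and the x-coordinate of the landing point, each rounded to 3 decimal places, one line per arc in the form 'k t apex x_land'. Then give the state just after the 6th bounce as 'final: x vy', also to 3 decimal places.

Arc 1: start y=11.630, vy=20.850 → t=4.754, apex=33.810, x_land=40.554, impact vy=-25.742
  bounce: vy ← 0.82·25.742 = 21.109
Arc 2: start y=0.000, vy=21.109 → t=4.308, apex=22.734, x_land=77.301, impact vy=-21.109
  bounce: vy ← 0.82·21.109 = 17.309
Arc 3: start y=0.000, vy=17.309 → t=3.532, apex=15.286, x_land=107.433, impact vy=-17.309
  bounce: vy ← 0.82·17.309 = 14.194
Arc 4: start y=0.000, vy=14.194 → t=2.897, apex=10.278, x_land=132.141, impact vy=-14.194
  bounce: vy ← 0.82·14.194 = 11.639
Arc 5: start y=0.000, vy=11.639 → t=2.375, apex=6.911, x_land=152.402, impact vy=-11.639
  bounce: vy ← 0.82·11.639 = 9.544
Arc 6: start y=0.000, vy=9.544 → t=1.948, apex=4.647, x_land=169.016, impact vy=-9.544
  bounce: vy ← 0.82·9.544 = 7.826

1 4.754 33.810 40.554
2 4.308 22.734 77.301
3 3.532 15.286 107.433
4 2.897 10.278 132.141
5 2.375 6.911 152.402
6 1.948 4.647 169.016
final: 169.016 7.826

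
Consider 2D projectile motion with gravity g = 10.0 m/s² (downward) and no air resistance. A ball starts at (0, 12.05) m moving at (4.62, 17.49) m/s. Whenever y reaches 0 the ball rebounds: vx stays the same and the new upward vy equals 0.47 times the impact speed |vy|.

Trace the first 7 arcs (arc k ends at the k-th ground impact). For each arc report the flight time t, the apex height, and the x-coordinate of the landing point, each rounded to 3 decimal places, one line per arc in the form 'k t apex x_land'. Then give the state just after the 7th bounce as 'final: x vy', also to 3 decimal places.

1 4.088 27.345 18.885
2 2.198 6.041 29.041
3 1.033 1.334 33.814
4 0.486 0.295 36.057
5 0.228 0.065 37.112
6 0.107 0.014 37.607
7 0.050 0.003 37.840
final: 37.840 0.118

Arc 1: start y=12.050, vy=17.490 → t=4.088, apex=27.345, x_land=18.885, impact vy=-23.386
  bounce: vy ← 0.47·23.386 = 10.991
Arc 2: start y=0.000, vy=10.991 → t=2.198, apex=6.041, x_land=29.041, impact vy=-10.991
  bounce: vy ← 0.47·10.991 = 5.166
Arc 3: start y=0.000, vy=5.166 → t=1.033, apex=1.334, x_land=33.814, impact vy=-5.166
  bounce: vy ← 0.47·5.166 = 2.428
Arc 4: start y=0.000, vy=2.428 → t=0.486, apex=0.295, x_land=36.057, impact vy=-2.428
  bounce: vy ← 0.47·2.428 = 1.141
Arc 5: start y=0.000, vy=1.141 → t=0.228, apex=0.065, x_land=37.112, impact vy=-1.141
  bounce: vy ← 0.47·1.141 = 0.536
Arc 6: start y=0.000, vy=0.536 → t=0.107, apex=0.014, x_land=37.607, impact vy=-0.536
  bounce: vy ← 0.47·0.536 = 0.252
Arc 7: start y=0.000, vy=0.252 → t=0.050, apex=0.003, x_land=37.840, impact vy=-0.252
  bounce: vy ← 0.47·0.252 = 0.118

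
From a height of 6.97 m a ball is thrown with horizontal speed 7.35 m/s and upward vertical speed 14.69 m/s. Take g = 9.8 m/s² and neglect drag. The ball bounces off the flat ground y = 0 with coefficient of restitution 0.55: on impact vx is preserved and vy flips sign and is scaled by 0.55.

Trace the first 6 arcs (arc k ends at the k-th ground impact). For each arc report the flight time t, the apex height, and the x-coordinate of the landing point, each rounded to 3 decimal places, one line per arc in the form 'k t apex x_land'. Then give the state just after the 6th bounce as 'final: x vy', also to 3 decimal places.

Arc 1: start y=6.970, vy=14.690 → t=3.415, apex=17.980, x_land=25.097, impact vy=-18.773
  bounce: vy ← 0.55·18.773 = 10.325
Arc 2: start y=0.000, vy=10.325 → t=2.107, apex=5.439, x_land=40.584, impact vy=-10.325
  bounce: vy ← 0.55·10.325 = 5.679
Arc 3: start y=0.000, vy=5.679 → t=1.159, apex=1.645, x_land=49.102, impact vy=-5.679
  bounce: vy ← 0.55·5.679 = 3.123
Arc 4: start y=0.000, vy=3.123 → t=0.637, apex=0.498, x_land=53.787, impact vy=-3.123
  bounce: vy ← 0.55·3.123 = 1.718
Arc 5: start y=0.000, vy=1.718 → t=0.351, apex=0.151, x_land=56.364, impact vy=-1.718
  bounce: vy ← 0.55·1.718 = 0.945
Arc 6: start y=0.000, vy=0.945 → t=0.193, apex=0.046, x_land=57.781, impact vy=-0.945
  bounce: vy ← 0.55·0.945 = 0.520

1 3.415 17.980 25.097
2 2.107 5.439 40.584
3 1.159 1.645 49.102
4 0.637 0.498 53.787
5 0.351 0.151 56.364
6 0.193 0.046 57.781
final: 57.781 0.520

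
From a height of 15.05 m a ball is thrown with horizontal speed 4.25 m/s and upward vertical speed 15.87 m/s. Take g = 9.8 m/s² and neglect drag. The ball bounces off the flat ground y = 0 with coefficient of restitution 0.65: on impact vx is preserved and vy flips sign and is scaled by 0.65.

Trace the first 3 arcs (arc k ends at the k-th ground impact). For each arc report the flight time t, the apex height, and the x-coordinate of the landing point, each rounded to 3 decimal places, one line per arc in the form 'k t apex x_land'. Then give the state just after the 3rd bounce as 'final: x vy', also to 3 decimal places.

1 4.006 27.900 17.024
2 3.102 11.788 30.207
3 2.016 4.980 38.777
final: 38.777 6.422

Arc 1: start y=15.050, vy=15.870 → t=4.006, apex=27.900, x_land=17.024, impact vy=-23.385
  bounce: vy ← 0.65·23.385 = 15.200
Arc 2: start y=0.000, vy=15.200 → t=3.102, apex=11.788, x_land=30.207, impact vy=-15.200
  bounce: vy ← 0.65·15.200 = 9.880
Arc 3: start y=0.000, vy=9.880 → t=2.016, apex=4.980, x_land=38.777, impact vy=-9.880
  bounce: vy ← 0.65·9.880 = 6.422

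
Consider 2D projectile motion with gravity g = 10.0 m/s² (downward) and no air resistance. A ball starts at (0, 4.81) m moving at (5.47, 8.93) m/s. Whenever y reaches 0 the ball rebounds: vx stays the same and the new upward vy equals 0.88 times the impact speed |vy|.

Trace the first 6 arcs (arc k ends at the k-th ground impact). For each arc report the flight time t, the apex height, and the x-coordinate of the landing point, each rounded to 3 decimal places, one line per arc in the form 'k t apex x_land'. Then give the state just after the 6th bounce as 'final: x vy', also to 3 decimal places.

Arc 1: start y=4.810, vy=8.930 → t=2.219, apex=8.797, x_land=12.140, impact vy=-13.264
  bounce: vy ← 0.88·13.264 = 11.673
Arc 2: start y=0.000, vy=11.673 → t=2.335, apex=6.813, x_land=24.910, impact vy=-11.673
  bounce: vy ← 0.88·11.673 = 10.272
Arc 3: start y=0.000, vy=10.272 → t=2.054, apex=5.276, x_land=36.148, impact vy=-10.272
  bounce: vy ← 0.88·10.272 = 9.039
Arc 4: start y=0.000, vy=9.039 → t=1.808, apex=4.085, x_land=46.037, impact vy=-9.039
  bounce: vy ← 0.88·9.039 = 7.955
Arc 5: start y=0.000, vy=7.955 → t=1.591, apex=3.164, x_land=54.739, impact vy=-7.955
  bounce: vy ← 0.88·7.955 = 7.000
Arc 6: start y=0.000, vy=7.000 → t=1.400, apex=2.450, x_land=62.397, impact vy=-7.000
  bounce: vy ← 0.88·7.000 = 6.160

1 2.219 8.797 12.140
2 2.335 6.813 24.910
3 2.054 5.276 36.148
4 1.808 4.085 46.037
5 1.591 3.164 54.739
6 1.400 2.450 62.397
final: 62.397 6.160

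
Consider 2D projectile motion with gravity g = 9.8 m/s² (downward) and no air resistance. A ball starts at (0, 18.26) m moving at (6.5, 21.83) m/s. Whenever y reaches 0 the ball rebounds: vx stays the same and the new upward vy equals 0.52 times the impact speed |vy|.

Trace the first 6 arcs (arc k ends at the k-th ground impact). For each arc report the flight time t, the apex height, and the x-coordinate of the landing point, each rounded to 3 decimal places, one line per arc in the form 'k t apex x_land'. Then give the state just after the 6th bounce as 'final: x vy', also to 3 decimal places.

1 5.175 42.574 33.639
2 3.066 11.512 53.565
3 1.594 3.113 63.926
4 0.829 0.842 69.314
5 0.431 0.228 72.116
6 0.224 0.062 73.573
final: 73.573 0.571

Arc 1: start y=18.260, vy=21.830 → t=5.175, apex=42.574, x_land=33.639, impact vy=-28.887
  bounce: vy ← 0.52·28.887 = 15.021
Arc 2: start y=0.000, vy=15.021 → t=3.066, apex=11.512, x_land=53.565, impact vy=-15.021
  bounce: vy ← 0.52·15.021 = 7.811
Arc 3: start y=0.000, vy=7.811 → t=1.594, apex=3.113, x_land=63.926, impact vy=-7.811
  bounce: vy ← 0.52·7.811 = 4.062
Arc 4: start y=0.000, vy=4.062 → t=0.829, apex=0.842, x_land=69.314, impact vy=-4.062
  bounce: vy ← 0.52·4.062 = 2.112
Arc 5: start y=0.000, vy=2.112 → t=0.431, apex=0.228, x_land=72.116, impact vy=-2.112
  bounce: vy ← 0.52·2.112 = 1.098
Arc 6: start y=0.000, vy=1.098 → t=0.224, apex=0.062, x_land=73.573, impact vy=-1.098
  bounce: vy ← 0.52·1.098 = 0.571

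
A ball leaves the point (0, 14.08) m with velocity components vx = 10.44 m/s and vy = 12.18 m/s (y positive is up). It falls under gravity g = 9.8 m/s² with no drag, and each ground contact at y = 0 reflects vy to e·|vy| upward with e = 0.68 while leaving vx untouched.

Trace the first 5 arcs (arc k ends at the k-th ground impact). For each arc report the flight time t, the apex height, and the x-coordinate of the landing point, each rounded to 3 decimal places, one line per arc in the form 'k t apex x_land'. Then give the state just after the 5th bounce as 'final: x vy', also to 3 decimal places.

1 3.345 21.649 34.920
2 2.859 10.010 64.764
3 1.944 4.629 85.058
4 1.322 2.140 98.858
5 0.899 0.990 108.242
final: 108.242 2.995

Arc 1: start y=14.080, vy=12.180 → t=3.345, apex=21.649, x_land=34.920, impact vy=-20.599
  bounce: vy ← 0.68·20.599 = 14.007
Arc 2: start y=0.000, vy=14.007 → t=2.859, apex=10.010, x_land=64.764, impact vy=-14.007
  bounce: vy ← 0.68·14.007 = 9.525
Arc 3: start y=0.000, vy=9.525 → t=1.944, apex=4.629, x_land=85.058, impact vy=-9.525
  bounce: vy ← 0.68·9.525 = 6.477
Arc 4: start y=0.000, vy=6.477 → t=1.322, apex=2.140, x_land=98.858, impact vy=-6.477
  bounce: vy ← 0.68·6.477 = 4.404
Arc 5: start y=0.000, vy=4.404 → t=0.899, apex=0.990, x_land=108.242, impact vy=-4.404
  bounce: vy ← 0.68·4.404 = 2.995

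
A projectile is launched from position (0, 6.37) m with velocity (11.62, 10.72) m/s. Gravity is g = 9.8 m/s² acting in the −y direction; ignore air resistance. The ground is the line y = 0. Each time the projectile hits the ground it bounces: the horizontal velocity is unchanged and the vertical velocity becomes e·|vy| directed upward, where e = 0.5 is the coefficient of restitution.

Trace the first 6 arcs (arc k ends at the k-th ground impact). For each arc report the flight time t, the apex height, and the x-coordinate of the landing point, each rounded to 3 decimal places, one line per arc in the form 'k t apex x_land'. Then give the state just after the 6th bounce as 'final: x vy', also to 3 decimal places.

1 2.674 12.233 31.071
2 1.580 3.058 49.431
3 0.790 0.765 58.611
4 0.395 0.191 63.201
5 0.198 0.048 65.496
6 0.099 0.012 66.644
final: 66.644 0.242

Arc 1: start y=6.370, vy=10.720 → t=2.674, apex=12.233, x_land=31.071, impact vy=-15.485
  bounce: vy ← 0.5·15.485 = 7.742
Arc 2: start y=0.000, vy=7.742 → t=1.580, apex=3.058, x_land=49.431, impact vy=-7.742
  bounce: vy ← 0.5·7.742 = 3.871
Arc 3: start y=0.000, vy=3.871 → t=0.790, apex=0.765, x_land=58.611, impact vy=-3.871
  bounce: vy ← 0.5·3.871 = 1.936
Arc 4: start y=0.000, vy=1.936 → t=0.395, apex=0.191, x_land=63.201, impact vy=-1.936
  bounce: vy ← 0.5·1.936 = 0.968
Arc 5: start y=0.000, vy=0.968 → t=0.198, apex=0.048, x_land=65.496, impact vy=-0.968
  bounce: vy ← 0.5·0.968 = 0.484
Arc 6: start y=0.000, vy=0.484 → t=0.099, apex=0.012, x_land=66.644, impact vy=-0.484
  bounce: vy ← 0.5·0.484 = 0.242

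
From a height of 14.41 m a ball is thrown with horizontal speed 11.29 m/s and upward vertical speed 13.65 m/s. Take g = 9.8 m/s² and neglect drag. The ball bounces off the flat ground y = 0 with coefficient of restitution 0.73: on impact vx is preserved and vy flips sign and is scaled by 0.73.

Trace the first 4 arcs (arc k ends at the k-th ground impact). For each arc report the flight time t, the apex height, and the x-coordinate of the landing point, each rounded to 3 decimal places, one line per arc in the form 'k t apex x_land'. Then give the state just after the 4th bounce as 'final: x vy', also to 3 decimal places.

1 3.602 23.916 40.668
2 3.226 12.745 77.084
3 2.355 6.792 103.668
4 1.719 3.619 123.074
final: 123.074 6.148

Arc 1: start y=14.410, vy=13.650 → t=3.602, apex=23.916, x_land=40.668, impact vy=-21.651
  bounce: vy ← 0.73·21.651 = 15.805
Arc 2: start y=0.000, vy=15.805 → t=3.226, apex=12.745, x_land=77.084, impact vy=-15.805
  bounce: vy ← 0.73·15.805 = 11.538
Arc 3: start y=0.000, vy=11.538 → t=2.355, apex=6.792, x_land=103.668, impact vy=-11.538
  bounce: vy ← 0.73·11.538 = 8.423
Arc 4: start y=0.000, vy=8.423 → t=1.719, apex=3.619, x_land=123.074, impact vy=-8.423
  bounce: vy ← 0.73·8.423 = 6.148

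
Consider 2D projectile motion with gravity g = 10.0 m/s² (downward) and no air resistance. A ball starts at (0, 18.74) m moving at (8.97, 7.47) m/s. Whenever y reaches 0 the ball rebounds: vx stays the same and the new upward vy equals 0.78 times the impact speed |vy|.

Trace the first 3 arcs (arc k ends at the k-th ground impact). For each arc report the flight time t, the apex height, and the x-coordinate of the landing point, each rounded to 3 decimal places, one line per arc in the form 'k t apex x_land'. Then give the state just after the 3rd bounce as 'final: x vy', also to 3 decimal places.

1 2.822 21.530 25.314
2 3.237 13.099 54.351
3 2.525 7.969 77.000
final: 77.000 9.847

Arc 1: start y=18.740, vy=7.470 → t=2.822, apex=21.530, x_land=25.314, impact vy=-20.751
  bounce: vy ← 0.78·20.751 = 16.186
Arc 2: start y=0.000, vy=16.186 → t=3.237, apex=13.099, x_land=54.351, impact vy=-16.186
  bounce: vy ← 0.78·16.186 = 12.625
Arc 3: start y=0.000, vy=12.625 → t=2.525, apex=7.969, x_land=77.000, impact vy=-12.625
  bounce: vy ← 0.78·12.625 = 9.847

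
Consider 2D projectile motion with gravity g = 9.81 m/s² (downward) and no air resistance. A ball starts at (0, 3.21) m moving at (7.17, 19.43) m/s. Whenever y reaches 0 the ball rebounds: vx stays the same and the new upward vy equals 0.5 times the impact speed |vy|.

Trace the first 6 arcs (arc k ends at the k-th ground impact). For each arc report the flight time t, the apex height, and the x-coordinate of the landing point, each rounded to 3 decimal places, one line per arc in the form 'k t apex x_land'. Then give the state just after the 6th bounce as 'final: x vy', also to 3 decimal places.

Arc 1: start y=3.210, vy=19.430 → t=4.120, apex=22.452, x_land=29.541, impact vy=-20.988
  bounce: vy ← 0.5·20.988 = 10.494
Arc 2: start y=0.000, vy=10.494 → t=2.139, apex=5.613, x_land=44.881, impact vy=-10.494
  bounce: vy ← 0.5·10.494 = 5.247
Arc 3: start y=0.000, vy=5.247 → t=1.070, apex=1.403, x_land=52.551, impact vy=-5.247
  bounce: vy ← 0.5·5.247 = 2.624
Arc 4: start y=0.000, vy=2.624 → t=0.535, apex=0.351, x_land=56.386, impact vy=-2.624
  bounce: vy ← 0.5·2.624 = 1.312
Arc 5: start y=0.000, vy=1.312 → t=0.267, apex=0.088, x_land=58.304, impact vy=-1.312
  bounce: vy ← 0.5·1.312 = 0.656
Arc 6: start y=0.000, vy=0.656 → t=0.134, apex=0.022, x_land=59.262, impact vy=-0.656
  bounce: vy ← 0.5·0.656 = 0.328

1 4.120 22.452 29.541
2 2.139 5.613 44.881
3 1.070 1.403 52.551
4 0.535 0.351 56.386
5 0.267 0.088 58.304
6 0.134 0.022 59.262
final: 59.262 0.328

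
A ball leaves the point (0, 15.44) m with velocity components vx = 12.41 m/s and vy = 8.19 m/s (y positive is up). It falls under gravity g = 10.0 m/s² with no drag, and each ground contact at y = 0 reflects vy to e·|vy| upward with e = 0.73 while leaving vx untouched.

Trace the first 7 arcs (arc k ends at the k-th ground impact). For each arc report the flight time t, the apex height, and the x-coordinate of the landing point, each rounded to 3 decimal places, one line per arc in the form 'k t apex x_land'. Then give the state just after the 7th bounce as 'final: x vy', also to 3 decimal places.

Arc 1: start y=15.440, vy=8.190 → t=2.758, apex=18.794, x_land=34.224, impact vy=-19.388
  bounce: vy ← 0.73·19.388 = 14.153
Arc 2: start y=0.000, vy=14.153 → t=2.831, apex=10.015, x_land=69.351, impact vy=-14.153
  bounce: vy ← 0.73·14.153 = 10.332
Arc 3: start y=0.000, vy=10.332 → t=2.066, apex=5.337, x_land=94.994, impact vy=-10.332
  bounce: vy ← 0.73·10.332 = 7.542
Arc 4: start y=0.000, vy=7.542 → t=1.508, apex=2.844, x_land=113.714, impact vy=-7.542
  bounce: vy ← 0.73·7.542 = 5.506
Arc 5: start y=0.000, vy=5.506 → t=1.101, apex=1.516, x_land=127.379, impact vy=-5.506
  bounce: vy ← 0.73·5.506 = 4.019
Arc 6: start y=0.000, vy=4.019 → t=0.804, apex=0.808, x_land=137.354, impact vy=-4.019
  bounce: vy ← 0.73·4.019 = 2.934
Arc 7: start y=0.000, vy=2.934 → t=0.587, apex=0.430, x_land=144.637, impact vy=-2.934
  bounce: vy ← 0.73·2.934 = 2.142

1 2.758 18.794 34.224
2 2.831 10.015 69.351
3 2.066 5.337 94.994
4 1.508 2.844 113.714
5 1.101 1.516 127.379
6 0.804 0.808 137.354
7 0.587 0.430 144.637
final: 144.637 2.142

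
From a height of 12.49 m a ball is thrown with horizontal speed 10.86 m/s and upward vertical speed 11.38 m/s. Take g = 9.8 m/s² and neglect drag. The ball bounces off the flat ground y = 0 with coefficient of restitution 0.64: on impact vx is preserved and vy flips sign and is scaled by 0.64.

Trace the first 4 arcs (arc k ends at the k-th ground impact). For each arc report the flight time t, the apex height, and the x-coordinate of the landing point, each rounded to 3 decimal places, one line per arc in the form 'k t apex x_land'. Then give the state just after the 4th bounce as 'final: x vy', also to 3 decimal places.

Arc 1: start y=12.490, vy=11.380 → t=3.135, apex=19.097, x_land=34.051, impact vy=-19.347
  bounce: vy ← 0.64·19.347 = 12.382
Arc 2: start y=0.000, vy=12.382 → t=2.527, apex=7.822, x_land=61.493, impact vy=-12.382
  bounce: vy ← 0.64·12.382 = 7.925
Arc 3: start y=0.000, vy=7.925 → t=1.617, apex=3.204, x_land=79.057, impact vy=-7.925
  bounce: vy ← 0.64·7.925 = 5.072
Arc 4: start y=0.000, vy=5.072 → t=1.035, apex=1.312, x_land=90.297, impact vy=-5.072
  bounce: vy ← 0.64·5.072 = 3.246

1 3.135 19.097 34.051
2 2.527 7.822 61.493
3 1.617 3.204 79.057
4 1.035 1.312 90.297
final: 90.297 3.246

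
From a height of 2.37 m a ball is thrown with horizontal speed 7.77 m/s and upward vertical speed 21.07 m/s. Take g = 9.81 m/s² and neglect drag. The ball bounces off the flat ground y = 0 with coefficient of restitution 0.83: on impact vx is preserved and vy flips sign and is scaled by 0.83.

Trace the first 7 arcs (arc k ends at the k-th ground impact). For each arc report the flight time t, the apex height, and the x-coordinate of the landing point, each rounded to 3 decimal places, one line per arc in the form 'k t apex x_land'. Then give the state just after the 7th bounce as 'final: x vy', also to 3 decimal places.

1 4.405 24.997 34.229
2 3.747 17.221 63.347
3 3.110 11.863 87.514
4 2.582 8.173 107.573
5 2.143 5.630 124.222
6 1.778 3.879 138.041
7 1.476 2.672 149.511
final: 149.511 6.010

Arc 1: start y=2.370, vy=21.070 → t=4.405, apex=24.997, x_land=34.229, impact vy=-22.146
  bounce: vy ← 0.83·22.146 = 18.381
Arc 2: start y=0.000, vy=18.381 → t=3.747, apex=17.221, x_land=63.347, impact vy=-18.381
  bounce: vy ← 0.83·18.381 = 15.256
Arc 3: start y=0.000, vy=15.256 → t=3.110, apex=11.863, x_land=87.514, impact vy=-15.256
  bounce: vy ← 0.83·15.256 = 12.663
Arc 4: start y=0.000, vy=12.663 → t=2.582, apex=8.173, x_land=107.573, impact vy=-12.663
  bounce: vy ← 0.83·12.663 = 10.510
Arc 5: start y=0.000, vy=10.510 → t=2.143, apex=5.630, x_land=124.222, impact vy=-10.510
  bounce: vy ← 0.83·10.510 = 8.723
Arc 6: start y=0.000, vy=8.723 → t=1.778, apex=3.879, x_land=138.041, impact vy=-8.723
  bounce: vy ← 0.83·8.723 = 7.240
Arc 7: start y=0.000, vy=7.240 → t=1.476, apex=2.672, x_land=149.511, impact vy=-7.240
  bounce: vy ← 0.83·7.240 = 6.010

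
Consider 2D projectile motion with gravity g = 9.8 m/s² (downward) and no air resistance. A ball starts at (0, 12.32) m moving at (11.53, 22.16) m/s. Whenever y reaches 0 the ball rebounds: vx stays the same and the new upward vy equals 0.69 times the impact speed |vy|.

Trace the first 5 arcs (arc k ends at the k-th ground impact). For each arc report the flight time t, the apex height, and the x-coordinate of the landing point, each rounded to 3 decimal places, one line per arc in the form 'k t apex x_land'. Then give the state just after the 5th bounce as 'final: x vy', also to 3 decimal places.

Arc 1: start y=12.320, vy=22.160 → t=5.023, apex=37.374, x_land=57.915, impact vy=-27.065
  bounce: vy ← 0.69·27.065 = 18.675
Arc 2: start y=0.000, vy=18.675 → t=3.811, apex=17.794, x_land=101.859, impact vy=-18.675
  bounce: vy ← 0.69·18.675 = 12.886
Arc 3: start y=0.000, vy=12.886 → t=2.630, apex=8.472, x_land=132.180, impact vy=-12.886
  bounce: vy ← 0.69·12.886 = 8.891
Arc 4: start y=0.000, vy=8.891 → t=1.815, apex=4.033, x_land=153.102, impact vy=-8.891
  bounce: vy ← 0.69·8.891 = 6.135
Arc 5: start y=0.000, vy=6.135 → t=1.252, apex=1.920, x_land=167.538, impact vy=-6.135
  bounce: vy ← 0.69·6.135 = 4.233

1 5.023 37.374 57.915
2 3.811 17.794 101.859
3 2.630 8.472 132.180
4 1.815 4.033 153.102
5 1.252 1.920 167.538
final: 167.538 4.233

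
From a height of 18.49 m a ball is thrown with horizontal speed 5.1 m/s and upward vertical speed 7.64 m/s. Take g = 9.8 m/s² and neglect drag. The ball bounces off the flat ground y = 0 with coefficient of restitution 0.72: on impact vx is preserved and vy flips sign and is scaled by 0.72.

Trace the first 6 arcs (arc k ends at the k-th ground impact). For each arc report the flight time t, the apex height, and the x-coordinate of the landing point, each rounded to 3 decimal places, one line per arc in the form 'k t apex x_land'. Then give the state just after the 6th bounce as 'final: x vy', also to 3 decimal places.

Arc 1: start y=18.490, vy=7.640 → t=2.873, apex=21.468, x_land=14.651, impact vy=-20.513
  bounce: vy ← 0.72·20.513 = 14.769
Arc 2: start y=0.000, vy=14.769 → t=3.014, apex=11.129, x_land=30.023, impact vy=-14.769
  bounce: vy ← 0.72·14.769 = 10.634
Arc 3: start y=0.000, vy=10.634 → t=2.170, apex=5.769, x_land=41.091, impact vy=-10.634
  bounce: vy ← 0.72·10.634 = 7.656
Arc 4: start y=0.000, vy=7.656 → t=1.563, apex=2.991, x_land=49.060, impact vy=-7.656
  bounce: vy ← 0.72·7.656 = 5.513
Arc 5: start y=0.000, vy=5.513 → t=1.125, apex=1.550, x_land=54.797, impact vy=-5.513
  bounce: vy ← 0.72·5.513 = 3.969
Arc 6: start y=0.000, vy=3.969 → t=0.810, apex=0.804, x_land=58.928, impact vy=-3.969
  bounce: vy ← 0.72·3.969 = 2.858

1 2.873 21.468 14.651
2 3.014 11.129 30.023
3 2.170 5.769 41.091
4 1.563 2.991 49.060
5 1.125 1.550 54.797
6 0.810 0.804 58.928
final: 58.928 2.858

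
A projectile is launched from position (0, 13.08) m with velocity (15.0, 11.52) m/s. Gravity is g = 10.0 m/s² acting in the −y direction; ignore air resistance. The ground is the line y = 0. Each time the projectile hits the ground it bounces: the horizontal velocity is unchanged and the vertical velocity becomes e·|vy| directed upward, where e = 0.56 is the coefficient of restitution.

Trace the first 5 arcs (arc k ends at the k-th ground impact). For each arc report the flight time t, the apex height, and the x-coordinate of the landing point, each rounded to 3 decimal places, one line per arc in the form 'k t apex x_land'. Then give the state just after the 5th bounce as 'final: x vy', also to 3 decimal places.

Arc 1: start y=13.080, vy=11.520 → t=3.138, apex=19.716, x_land=47.066, impact vy=-19.857
  bounce: vy ← 0.56·19.857 = 11.120
Arc 2: start y=0.000, vy=11.120 → t=2.224, apex=6.183, x_land=80.426, impact vy=-11.120
  bounce: vy ← 0.56·11.120 = 6.227
Arc 3: start y=0.000, vy=6.227 → t=1.245, apex=1.939, x_land=99.108, impact vy=-6.227
  bounce: vy ← 0.56·6.227 = 3.487
Arc 4: start y=0.000, vy=3.487 → t=0.697, apex=0.608, x_land=109.570, impact vy=-3.487
  bounce: vy ← 0.56·3.487 = 1.953
Arc 5: start y=0.000, vy=1.953 → t=0.391, apex=0.191, x_land=115.428, impact vy=-1.953
  bounce: vy ← 0.56·1.953 = 1.094

1 3.138 19.716 47.066
2 2.224 6.183 80.426
3 1.245 1.939 99.108
4 0.697 0.608 109.570
5 0.391 0.191 115.428
final: 115.428 1.094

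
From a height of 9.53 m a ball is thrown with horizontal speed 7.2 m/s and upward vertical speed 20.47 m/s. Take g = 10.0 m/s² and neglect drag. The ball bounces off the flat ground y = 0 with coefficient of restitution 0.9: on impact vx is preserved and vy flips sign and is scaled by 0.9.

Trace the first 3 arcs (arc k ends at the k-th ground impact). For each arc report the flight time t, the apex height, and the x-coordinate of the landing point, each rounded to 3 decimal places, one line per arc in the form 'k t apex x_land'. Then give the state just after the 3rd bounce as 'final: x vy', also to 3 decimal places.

Arc 1: start y=9.530, vy=20.470 → t=4.516, apex=30.481, x_land=32.516, impact vy=-24.691
  bounce: vy ← 0.9·24.691 = 22.221
Arc 2: start y=0.000, vy=22.221 → t=4.444, apex=24.690, x_land=64.514, impact vy=-22.221
  bounce: vy ← 0.9·22.221 = 19.999
Arc 3: start y=0.000, vy=19.999 → t=4.000, apex=19.999, x_land=93.313, impact vy=-19.999
  bounce: vy ← 0.9·19.999 = 17.999

1 4.516 30.481 32.516
2 4.444 24.690 64.514
3 4.000 19.999 93.313
final: 93.313 17.999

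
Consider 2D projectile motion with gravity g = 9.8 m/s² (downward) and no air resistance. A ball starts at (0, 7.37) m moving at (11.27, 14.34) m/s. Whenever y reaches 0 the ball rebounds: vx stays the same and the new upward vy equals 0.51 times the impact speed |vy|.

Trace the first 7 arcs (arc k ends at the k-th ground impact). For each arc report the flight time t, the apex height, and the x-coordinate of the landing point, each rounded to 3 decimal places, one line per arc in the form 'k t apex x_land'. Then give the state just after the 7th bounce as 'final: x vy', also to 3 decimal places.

1 3.373 17.862 38.008
2 1.947 4.646 59.956
3 0.993 1.208 71.149
4 0.507 0.314 76.858
5 0.258 0.082 79.769
6 0.132 0.021 81.254
7 0.067 0.006 82.011
final: 82.011 0.168

Arc 1: start y=7.370, vy=14.340 → t=3.373, apex=17.862, x_land=38.008, impact vy=-18.711
  bounce: vy ← 0.51·18.711 = 9.542
Arc 2: start y=0.000, vy=9.542 → t=1.947, apex=4.646, x_land=59.956, impact vy=-9.542
  bounce: vy ← 0.51·9.542 = 4.867
Arc 3: start y=0.000, vy=4.867 → t=0.993, apex=1.208, x_land=71.149, impact vy=-4.867
  bounce: vy ← 0.51·4.867 = 2.482
Arc 4: start y=0.000, vy=2.482 → t=0.507, apex=0.314, x_land=76.858, impact vy=-2.482
  bounce: vy ← 0.51·2.482 = 1.266
Arc 5: start y=0.000, vy=1.266 → t=0.258, apex=0.082, x_land=79.769, impact vy=-1.266
  bounce: vy ← 0.51·1.266 = 0.646
Arc 6: start y=0.000, vy=0.646 → t=0.132, apex=0.021, x_land=81.254, impact vy=-0.646
  bounce: vy ← 0.51·0.646 = 0.329
Arc 7: start y=0.000, vy=0.329 → t=0.067, apex=0.006, x_land=82.011, impact vy=-0.329
  bounce: vy ← 0.51·0.329 = 0.168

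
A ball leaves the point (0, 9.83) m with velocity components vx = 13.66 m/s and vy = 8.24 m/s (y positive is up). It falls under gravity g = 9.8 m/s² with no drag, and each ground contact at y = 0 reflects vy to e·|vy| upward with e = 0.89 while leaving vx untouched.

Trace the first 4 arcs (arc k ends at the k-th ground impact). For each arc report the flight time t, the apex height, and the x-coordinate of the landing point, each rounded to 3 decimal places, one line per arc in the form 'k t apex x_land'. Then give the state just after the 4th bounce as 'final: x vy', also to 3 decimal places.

Arc 1: start y=9.830, vy=8.240 → t=2.488, apex=13.294, x_land=33.986, impact vy=-16.142
  bounce: vy ← 0.89·16.142 = 14.366
Arc 2: start y=0.000, vy=14.366 → t=2.932, apex=10.530, x_land=74.036, impact vy=-14.366
  bounce: vy ← 0.89·14.366 = 12.786
Arc 3: start y=0.000, vy=12.786 → t=2.609, apex=8.341, x_land=109.680, impact vy=-12.786
  bounce: vy ← 0.89·12.786 = 11.380
Arc 4: start y=0.000, vy=11.380 → t=2.322, apex=6.607, x_land=141.404, impact vy=-11.380
  bounce: vy ← 0.89·11.380 = 10.128

1 2.488 13.294 33.986
2 2.932 10.530 74.036
3 2.609 8.341 109.680
4 2.322 6.607 141.404
final: 141.404 10.128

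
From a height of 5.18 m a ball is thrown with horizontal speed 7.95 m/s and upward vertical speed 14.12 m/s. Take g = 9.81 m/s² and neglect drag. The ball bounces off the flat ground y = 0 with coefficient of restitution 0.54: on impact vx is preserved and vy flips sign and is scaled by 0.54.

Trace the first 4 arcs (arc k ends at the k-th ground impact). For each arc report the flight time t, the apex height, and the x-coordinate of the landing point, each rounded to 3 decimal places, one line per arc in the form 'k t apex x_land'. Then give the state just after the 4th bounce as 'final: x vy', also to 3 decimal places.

Arc 1: start y=5.180, vy=14.120 → t=3.208, apex=15.342, x_land=25.503, impact vy=-17.350
  bounce: vy ← 0.54·17.350 = 9.369
Arc 2: start y=0.000, vy=9.369 → t=1.910, apex=4.474, x_land=40.688, impact vy=-9.369
  bounce: vy ← 0.54·9.369 = 5.059
Arc 3: start y=0.000, vy=5.059 → t=1.031, apex=1.305, x_land=48.887, impact vy=-5.059
  bounce: vy ← 0.54·5.059 = 2.732
Arc 4: start y=0.000, vy=2.732 → t=0.557, apex=0.380, x_land=53.315, impact vy=-2.732
  bounce: vy ← 0.54·2.732 = 1.475

1 3.208 15.342 25.503
2 1.910 4.474 40.688
3 1.031 1.305 48.887
4 0.557 0.380 53.315
final: 53.315 1.475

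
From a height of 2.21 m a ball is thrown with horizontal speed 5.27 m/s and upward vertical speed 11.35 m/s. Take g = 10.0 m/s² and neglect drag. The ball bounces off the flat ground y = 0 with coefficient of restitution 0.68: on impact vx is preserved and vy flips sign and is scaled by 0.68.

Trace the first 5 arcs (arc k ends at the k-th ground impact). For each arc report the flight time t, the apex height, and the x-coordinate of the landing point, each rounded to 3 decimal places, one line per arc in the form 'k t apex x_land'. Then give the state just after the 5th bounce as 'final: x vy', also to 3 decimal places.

Arc 1: start y=2.210, vy=11.350 → t=2.450, apex=8.651, x_land=12.914, impact vy=-13.154
  bounce: vy ← 0.68·13.154 = 8.945
Arc 2: start y=0.000, vy=8.945 → t=1.789, apex=4.000, x_land=22.341, impact vy=-8.945
  bounce: vy ← 0.68·8.945 = 6.082
Arc 3: start y=0.000, vy=6.082 → t=1.216, apex=1.850, x_land=28.752, impact vy=-6.082
  bounce: vy ← 0.68·6.082 = 4.136
Arc 4: start y=0.000, vy=4.136 → t=0.827, apex=0.855, x_land=33.111, impact vy=-4.136
  bounce: vy ← 0.68·4.136 = 2.812
Arc 5: start y=0.000, vy=2.812 → t=0.562, apex=0.395, x_land=36.076, impact vy=-2.812
  bounce: vy ← 0.68·2.812 = 1.912

1 2.450 8.651 12.914
2 1.789 4.000 22.341
3 1.216 1.850 28.752
4 0.827 0.855 33.111
5 0.562 0.395 36.076
final: 36.076 1.912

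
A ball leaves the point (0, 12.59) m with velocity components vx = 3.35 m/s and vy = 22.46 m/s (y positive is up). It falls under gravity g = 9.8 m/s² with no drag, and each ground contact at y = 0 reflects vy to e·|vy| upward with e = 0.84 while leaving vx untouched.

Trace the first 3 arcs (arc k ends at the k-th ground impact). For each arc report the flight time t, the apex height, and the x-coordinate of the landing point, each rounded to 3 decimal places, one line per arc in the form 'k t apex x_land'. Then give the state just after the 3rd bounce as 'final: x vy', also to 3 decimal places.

Arc 1: start y=12.590, vy=22.460 → t=5.089, apex=38.327, x_land=17.047, impact vy=-27.408
  bounce: vy ← 0.84·27.408 = 23.023
Arc 2: start y=0.000, vy=23.023 → t=4.699, apex=27.044, x_land=32.787, impact vy=-23.023
  bounce: vy ← 0.84·23.023 = 19.339
Arc 3: start y=0.000, vy=19.339 → t=3.947, apex=19.082, x_land=46.009, impact vy=-19.339
  bounce: vy ← 0.84·19.339 = 16.245

1 5.089 38.327 17.047
2 4.699 27.044 32.787
3 3.947 19.082 46.009
final: 46.009 16.245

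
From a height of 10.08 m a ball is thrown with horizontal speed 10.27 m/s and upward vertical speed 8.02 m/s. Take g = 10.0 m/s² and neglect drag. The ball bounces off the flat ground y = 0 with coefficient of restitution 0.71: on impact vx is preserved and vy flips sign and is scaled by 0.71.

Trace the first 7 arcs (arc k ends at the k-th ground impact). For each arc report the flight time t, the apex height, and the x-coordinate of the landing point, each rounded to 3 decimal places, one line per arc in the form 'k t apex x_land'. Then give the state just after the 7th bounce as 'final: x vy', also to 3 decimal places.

Arc 1: start y=10.080, vy=8.020 → t=2.433, apex=13.296, x_land=24.984, impact vy=-16.307
  bounce: vy ← 0.71·16.307 = 11.578
Arc 2: start y=0.000, vy=11.578 → t=2.316, apex=6.703, x_land=48.765, impact vy=-11.578
  bounce: vy ← 0.71·11.578 = 8.220
Arc 3: start y=0.000, vy=8.220 → t=1.644, apex=3.379, x_land=65.650, impact vy=-8.220
  bounce: vy ← 0.71·8.220 = 5.836
Arc 4: start y=0.000, vy=5.836 → t=1.167, apex=1.703, x_land=77.638, impact vy=-5.836
  bounce: vy ← 0.71·5.836 = 4.144
Arc 5: start y=0.000, vy=4.144 → t=0.829, apex=0.859, x_land=86.150, impact vy=-4.144
  bounce: vy ← 0.71·4.144 = 2.942
Arc 6: start y=0.000, vy=2.942 → t=0.588, apex=0.433, x_land=92.193, impact vy=-2.942
  bounce: vy ← 0.71·2.942 = 2.089
Arc 7: start y=0.000, vy=2.089 → t=0.418, apex=0.218, x_land=96.483, impact vy=-2.089
  bounce: vy ← 0.71·2.089 = 1.483

1 2.433 13.296 24.984
2 2.316 6.703 48.765
3 1.644 3.379 65.650
4 1.167 1.703 77.638
5 0.829 0.859 86.150
6 0.588 0.433 92.193
7 0.418 0.218 96.483
final: 96.483 1.483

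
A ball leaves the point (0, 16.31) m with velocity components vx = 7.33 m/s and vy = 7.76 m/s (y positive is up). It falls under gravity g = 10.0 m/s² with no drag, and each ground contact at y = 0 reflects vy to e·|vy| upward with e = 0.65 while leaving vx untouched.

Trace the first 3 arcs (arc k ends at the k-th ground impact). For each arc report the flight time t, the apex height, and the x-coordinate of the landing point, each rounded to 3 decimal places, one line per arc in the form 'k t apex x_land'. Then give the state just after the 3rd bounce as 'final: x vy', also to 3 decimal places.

1 2.742 19.321 20.097
2 2.555 8.163 38.829
3 1.661 3.449 51.004
final: 51.004 5.398

Arc 1: start y=16.310, vy=7.760 → t=2.742, apex=19.321, x_land=20.097, impact vy=-19.658
  bounce: vy ← 0.65·19.658 = 12.777
Arc 2: start y=0.000, vy=12.777 → t=2.555, apex=8.163, x_land=38.829, impact vy=-12.777
  bounce: vy ← 0.65·12.777 = 8.305
Arc 3: start y=0.000, vy=8.305 → t=1.661, apex=3.449, x_land=51.004, impact vy=-8.305
  bounce: vy ← 0.65·8.305 = 5.398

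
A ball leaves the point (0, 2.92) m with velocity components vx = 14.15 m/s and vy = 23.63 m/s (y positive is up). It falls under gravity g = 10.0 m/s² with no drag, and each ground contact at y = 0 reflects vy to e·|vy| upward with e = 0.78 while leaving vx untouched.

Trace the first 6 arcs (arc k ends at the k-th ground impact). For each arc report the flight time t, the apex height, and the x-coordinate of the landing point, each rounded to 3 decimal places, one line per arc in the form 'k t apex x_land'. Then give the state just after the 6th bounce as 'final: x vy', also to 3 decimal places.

Arc 1: start y=2.920, vy=23.630 → t=4.846, apex=30.839, x_land=68.578, impact vy=-24.835
  bounce: vy ← 0.78·24.835 = 19.371
Arc 2: start y=0.000, vy=19.371 → t=3.874, apex=18.762, x_land=123.399, impact vy=-19.371
  bounce: vy ← 0.78·19.371 = 15.110
Arc 3: start y=0.000, vy=15.110 → t=3.022, apex=11.415, x_land=166.159, impact vy=-15.110
  bounce: vy ← 0.78·15.110 = 11.785
Arc 4: start y=0.000, vy=11.785 → t=2.357, apex=6.945, x_land=199.512, impact vy=-11.785
  bounce: vy ← 0.78·11.785 = 9.193
Arc 5: start y=0.000, vy=9.193 → t=1.839, apex=4.225, x_land=225.527, impact vy=-9.193
  bounce: vy ← 0.78·9.193 = 7.170
Arc 6: start y=0.000, vy=7.170 → t=1.434, apex=2.571, x_land=245.819, impact vy=-7.170
  bounce: vy ← 0.78·7.170 = 5.593

1 4.846 30.839 68.578
2 3.874 18.762 123.399
3 3.022 11.415 166.159
4 2.357 6.945 199.512
5 1.839 4.225 225.527
6 1.434 2.571 245.819
final: 245.819 5.593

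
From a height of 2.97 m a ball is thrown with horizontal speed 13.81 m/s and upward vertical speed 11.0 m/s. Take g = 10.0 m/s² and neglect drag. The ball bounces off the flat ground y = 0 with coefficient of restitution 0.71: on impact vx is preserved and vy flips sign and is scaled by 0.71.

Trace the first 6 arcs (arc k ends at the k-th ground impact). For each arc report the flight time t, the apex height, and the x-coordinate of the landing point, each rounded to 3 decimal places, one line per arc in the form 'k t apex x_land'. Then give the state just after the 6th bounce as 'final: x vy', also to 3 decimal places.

Arc 1: start y=2.970, vy=11.000 → t=2.443, apex=9.020, x_land=33.740, impact vy=-13.431
  bounce: vy ← 0.71·13.431 = 9.536
Arc 2: start y=0.000, vy=9.536 → t=1.907, apex=4.547, x_land=60.079, impact vy=-9.536
  bounce: vy ← 0.71·9.536 = 6.771
Arc 3: start y=0.000, vy=6.771 → t=1.354, apex=2.292, x_land=78.779, impact vy=-6.771
  bounce: vy ← 0.71·6.771 = 4.807
Arc 4: start y=0.000, vy=4.807 → t=0.961, apex=1.155, x_land=92.057, impact vy=-4.807
  bounce: vy ← 0.71·4.807 = 3.413
Arc 5: start y=0.000, vy=3.413 → t=0.683, apex=0.582, x_land=101.484, impact vy=-3.413
  bounce: vy ← 0.71·3.413 = 2.423
Arc 6: start y=0.000, vy=2.423 → t=0.485, apex=0.294, x_land=108.177, impact vy=-2.423
  bounce: vy ← 0.71·2.423 = 1.721

1 2.443 9.020 33.740
2 1.907 4.547 60.079
3 1.354 2.292 78.779
4 0.961 1.155 92.057
5 0.683 0.582 101.484
6 0.485 0.294 108.177
final: 108.177 1.721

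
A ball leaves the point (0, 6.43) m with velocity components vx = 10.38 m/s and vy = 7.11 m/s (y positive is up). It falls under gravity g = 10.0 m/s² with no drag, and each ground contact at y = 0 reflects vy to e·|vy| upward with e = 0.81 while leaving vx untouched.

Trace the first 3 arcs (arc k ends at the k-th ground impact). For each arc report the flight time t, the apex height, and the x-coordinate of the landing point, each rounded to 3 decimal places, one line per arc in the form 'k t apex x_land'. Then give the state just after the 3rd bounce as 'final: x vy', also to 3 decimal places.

1 2.049 8.958 21.274
2 2.168 5.877 43.781
3 1.756 3.856 62.012
final: 62.012 7.113

Arc 1: start y=6.430, vy=7.110 → t=2.049, apex=8.958, x_land=21.274, impact vy=-13.385
  bounce: vy ← 0.81·13.385 = 10.842
Arc 2: start y=0.000, vy=10.842 → t=2.168, apex=5.877, x_land=43.781, impact vy=-10.842
  bounce: vy ← 0.81·10.842 = 8.782
Arc 3: start y=0.000, vy=8.782 → t=1.756, apex=3.856, x_land=62.012, impact vy=-8.782
  bounce: vy ← 0.81·8.782 = 7.113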